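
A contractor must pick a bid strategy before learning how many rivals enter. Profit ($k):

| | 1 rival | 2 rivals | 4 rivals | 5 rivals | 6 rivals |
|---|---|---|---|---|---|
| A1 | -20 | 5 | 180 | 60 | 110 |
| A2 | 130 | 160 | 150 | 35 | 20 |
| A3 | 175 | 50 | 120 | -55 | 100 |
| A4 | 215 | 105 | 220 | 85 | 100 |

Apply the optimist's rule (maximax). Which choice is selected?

Row maxima: A1=180, A2=160, A3=175, A4=220
Best best-case = 220 → A4.

A4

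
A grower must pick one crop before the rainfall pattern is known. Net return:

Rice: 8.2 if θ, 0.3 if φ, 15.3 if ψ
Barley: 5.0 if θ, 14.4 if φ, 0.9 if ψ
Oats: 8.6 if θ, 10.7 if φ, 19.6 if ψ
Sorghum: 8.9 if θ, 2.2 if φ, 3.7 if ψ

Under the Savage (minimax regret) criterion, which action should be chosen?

Oats

Column bests: θ=8.9, φ=14.4, ψ=19.6.
Rice regrets: 0.7, 14.1, 4.3 → max 14.1
Barley regrets: 3.9, 0.0, 18.7 → max 18.7
Oats regrets: 0.3, 3.7, 0.0 → max 3.7
Sorghum regrets: 0.0, 12.2, 15.9 → max 15.9
Smallest max regret = 3.7 → Oats.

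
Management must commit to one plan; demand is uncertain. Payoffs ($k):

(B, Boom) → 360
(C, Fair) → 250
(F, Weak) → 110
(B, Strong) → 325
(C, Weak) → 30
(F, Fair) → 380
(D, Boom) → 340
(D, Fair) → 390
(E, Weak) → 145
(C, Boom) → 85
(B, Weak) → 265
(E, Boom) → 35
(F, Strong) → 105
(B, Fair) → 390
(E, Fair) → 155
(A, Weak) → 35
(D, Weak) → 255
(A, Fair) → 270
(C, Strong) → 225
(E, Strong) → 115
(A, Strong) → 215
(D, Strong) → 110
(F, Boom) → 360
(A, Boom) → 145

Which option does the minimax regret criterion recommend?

B

Column bests: Weak=265, Fair=390, Strong=325, Boom=360.
A regrets: 230, 120, 110, 215 → max 230
B regrets: 0, 0, 0, 0 → max 0
C regrets: 235, 140, 100, 275 → max 275
D regrets: 10, 0, 215, 20 → max 215
E regrets: 120, 235, 210, 325 → max 325
F regrets: 155, 10, 220, 0 → max 220
Smallest max regret = 0 → B.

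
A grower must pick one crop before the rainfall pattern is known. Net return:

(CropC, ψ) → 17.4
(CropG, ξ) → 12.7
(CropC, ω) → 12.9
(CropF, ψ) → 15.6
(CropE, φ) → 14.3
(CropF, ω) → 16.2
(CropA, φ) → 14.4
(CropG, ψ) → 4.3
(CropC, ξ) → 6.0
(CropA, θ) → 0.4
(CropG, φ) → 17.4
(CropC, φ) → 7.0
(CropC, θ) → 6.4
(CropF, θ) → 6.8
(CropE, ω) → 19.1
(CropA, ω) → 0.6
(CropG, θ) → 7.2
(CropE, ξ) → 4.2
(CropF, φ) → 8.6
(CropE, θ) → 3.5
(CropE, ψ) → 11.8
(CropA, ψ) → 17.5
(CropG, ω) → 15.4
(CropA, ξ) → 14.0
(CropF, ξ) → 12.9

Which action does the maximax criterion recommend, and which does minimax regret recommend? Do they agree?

Row maxima: CropC=17.4, CropF=16.2, CropA=17.5, CropE=19.1, CropG=17.4
Best best-case = 19.1 → CropE.
Column bests: θ=7.2, φ=17.4, ψ=17.5, ω=19.1, ξ=14.0.
CropC regrets: 0.8, 10.4, 0.1, 6.2, 8.0 → max 10.4
CropF regrets: 0.4, 8.8, 1.9, 2.9, 1.1 → max 8.8
CropA regrets: 6.8, 3.0, 0.0, 18.5, 0.0 → max 18.5
CropE regrets: 3.7, 3.1, 5.7, 0.0, 9.8 → max 9.8
CropG regrets: 0.0, 0.0, 13.2, 3.7, 1.3 → max 13.2
Smallest max regret = 8.8 → CropF.

maximax → CropE; minimax regret → CropF (disagree)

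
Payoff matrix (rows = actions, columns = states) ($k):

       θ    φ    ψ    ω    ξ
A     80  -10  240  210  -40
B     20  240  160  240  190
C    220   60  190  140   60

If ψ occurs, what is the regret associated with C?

Best payoff under ψ is 240.
Regret = 240 − 190 = 50.

50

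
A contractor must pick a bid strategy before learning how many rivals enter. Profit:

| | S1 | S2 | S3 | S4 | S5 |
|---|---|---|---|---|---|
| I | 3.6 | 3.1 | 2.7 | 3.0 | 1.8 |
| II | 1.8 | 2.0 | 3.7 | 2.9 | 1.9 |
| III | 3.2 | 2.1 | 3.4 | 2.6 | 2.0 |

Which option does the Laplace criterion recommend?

I

Row averages: I=2.84, II=2.46, III=2.66
Highest average = 2.84 → I.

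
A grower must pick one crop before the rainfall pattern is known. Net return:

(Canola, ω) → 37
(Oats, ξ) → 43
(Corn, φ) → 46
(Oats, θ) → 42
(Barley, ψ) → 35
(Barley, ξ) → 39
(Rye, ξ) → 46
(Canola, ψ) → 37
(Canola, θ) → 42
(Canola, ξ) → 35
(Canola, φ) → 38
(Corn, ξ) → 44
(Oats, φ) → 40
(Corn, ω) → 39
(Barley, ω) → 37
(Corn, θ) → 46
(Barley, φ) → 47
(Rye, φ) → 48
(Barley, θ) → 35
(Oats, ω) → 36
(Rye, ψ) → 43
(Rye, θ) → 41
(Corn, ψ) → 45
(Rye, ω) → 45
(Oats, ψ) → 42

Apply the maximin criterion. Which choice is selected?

Rye

Row minima: Rye=41, Canola=35, Barley=35, Oats=36, Corn=39
Best worst-case = 41 → Rye.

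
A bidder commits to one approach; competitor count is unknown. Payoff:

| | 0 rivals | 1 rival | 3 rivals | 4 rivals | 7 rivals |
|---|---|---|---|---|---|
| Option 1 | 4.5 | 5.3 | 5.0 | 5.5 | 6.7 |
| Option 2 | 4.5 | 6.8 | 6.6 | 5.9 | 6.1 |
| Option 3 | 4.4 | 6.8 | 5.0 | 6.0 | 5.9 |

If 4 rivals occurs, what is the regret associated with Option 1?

0.5

Best payoff under 4 rivals is 6.0.
Regret = 6.0 − 5.5 = 0.5.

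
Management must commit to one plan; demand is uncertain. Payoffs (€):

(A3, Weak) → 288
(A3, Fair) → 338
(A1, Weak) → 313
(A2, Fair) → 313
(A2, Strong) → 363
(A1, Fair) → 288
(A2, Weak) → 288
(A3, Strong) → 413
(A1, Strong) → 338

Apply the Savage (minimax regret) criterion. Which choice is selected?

A3

Column bests: Weak=313, Fair=338, Strong=413.
A1 regrets: 0, 50, 75 → max 75
A2 regrets: 25, 25, 50 → max 50
A3 regrets: 25, 0, 0 → max 25
Smallest max regret = 25 → A3.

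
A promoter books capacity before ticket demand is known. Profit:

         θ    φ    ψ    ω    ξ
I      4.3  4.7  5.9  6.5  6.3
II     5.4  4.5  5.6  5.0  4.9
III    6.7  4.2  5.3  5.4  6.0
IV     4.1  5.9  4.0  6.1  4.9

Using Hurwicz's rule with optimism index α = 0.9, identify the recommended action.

III

I: 0.9·6.5 + 0.1·4.3 = 6.28
II: 0.9·5.6 + 0.1·4.5 = 5.49
III: 0.9·6.7 + 0.1·4.2 = 6.45
IV: 0.9·6.1 + 0.1·4.0 = 5.89
Highest Hurwicz score = 6.45 → III.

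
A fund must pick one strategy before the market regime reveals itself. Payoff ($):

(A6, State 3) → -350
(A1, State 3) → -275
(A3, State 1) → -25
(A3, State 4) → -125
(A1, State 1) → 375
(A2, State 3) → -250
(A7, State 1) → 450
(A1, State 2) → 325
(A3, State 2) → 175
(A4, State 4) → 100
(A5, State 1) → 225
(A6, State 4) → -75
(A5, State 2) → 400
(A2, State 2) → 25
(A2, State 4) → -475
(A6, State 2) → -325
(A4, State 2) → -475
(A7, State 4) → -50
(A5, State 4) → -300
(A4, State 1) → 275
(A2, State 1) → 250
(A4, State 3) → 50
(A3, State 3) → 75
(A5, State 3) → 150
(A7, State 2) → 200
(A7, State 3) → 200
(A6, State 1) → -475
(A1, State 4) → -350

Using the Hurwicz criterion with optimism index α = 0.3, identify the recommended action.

A1: 0.3·375 + 0.7·(-350) = -132.5
A2: 0.3·250 + 0.7·(-475) = -257.5
A3: 0.3·175 + 0.7·(-125) = -35
A4: 0.3·275 + 0.7·(-475) = -250
A5: 0.3·400 + 0.7·(-300) = -90
A6: 0.3·(-75) + 0.7·(-475) = -355
A7: 0.3·450 + 0.7·(-50) = 100
Highest Hurwicz score = 100 → A7.

A7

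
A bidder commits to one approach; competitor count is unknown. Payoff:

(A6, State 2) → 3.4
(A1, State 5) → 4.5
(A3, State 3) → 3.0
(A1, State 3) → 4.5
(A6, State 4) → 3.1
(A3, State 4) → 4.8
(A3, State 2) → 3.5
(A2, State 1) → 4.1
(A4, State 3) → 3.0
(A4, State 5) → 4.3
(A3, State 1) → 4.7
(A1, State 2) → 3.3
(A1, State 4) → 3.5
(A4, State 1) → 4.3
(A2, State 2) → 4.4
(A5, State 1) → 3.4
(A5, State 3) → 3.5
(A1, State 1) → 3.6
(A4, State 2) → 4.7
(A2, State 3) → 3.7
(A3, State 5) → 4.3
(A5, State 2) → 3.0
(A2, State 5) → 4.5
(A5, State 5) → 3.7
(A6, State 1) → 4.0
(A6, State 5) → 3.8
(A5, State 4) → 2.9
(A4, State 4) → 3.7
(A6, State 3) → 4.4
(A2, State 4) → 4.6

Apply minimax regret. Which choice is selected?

A2

Column bests: State 1=4.7, State 2=4.7, State 3=4.5, State 4=4.8, State 5=4.5.
A1 regrets: 1.1, 1.4, 0.0, 1.3, 0.0 → max 1.4
A2 regrets: 0.6, 0.3, 0.8, 0.2, 0.0 → max 0.8
A3 regrets: 0.0, 1.2, 1.5, 0.0, 0.2 → max 1.5
A4 regrets: 0.4, 0.0, 1.5, 1.1, 0.2 → max 1.5
A5 regrets: 1.3, 1.7, 1.0, 1.9, 0.8 → max 1.9
A6 regrets: 0.7, 1.3, 0.1, 1.7, 0.7 → max 1.7
Smallest max regret = 0.8 → A2.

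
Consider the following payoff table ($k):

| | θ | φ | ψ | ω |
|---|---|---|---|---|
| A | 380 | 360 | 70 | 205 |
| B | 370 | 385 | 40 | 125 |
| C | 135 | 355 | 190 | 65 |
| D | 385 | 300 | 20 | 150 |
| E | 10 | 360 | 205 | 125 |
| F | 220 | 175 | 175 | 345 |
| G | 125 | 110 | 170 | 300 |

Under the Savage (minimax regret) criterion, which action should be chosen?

A

Column bests: θ=385, φ=385, ψ=205, ω=345.
A regrets: 5, 25, 135, 140 → max 140
B regrets: 15, 0, 165, 220 → max 220
C regrets: 250, 30, 15, 280 → max 280
D regrets: 0, 85, 185, 195 → max 195
E regrets: 375, 25, 0, 220 → max 375
F regrets: 165, 210, 30, 0 → max 210
G regrets: 260, 275, 35, 45 → max 275
Smallest max regret = 140 → A.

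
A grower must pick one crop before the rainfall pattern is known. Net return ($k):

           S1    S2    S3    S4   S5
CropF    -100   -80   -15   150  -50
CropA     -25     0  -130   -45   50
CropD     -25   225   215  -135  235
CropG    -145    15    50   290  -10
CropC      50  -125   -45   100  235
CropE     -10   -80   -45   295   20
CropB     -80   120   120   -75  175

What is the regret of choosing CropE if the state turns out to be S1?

60

Best payoff under S1 is 50.
Regret = 50 − (-10) = 60.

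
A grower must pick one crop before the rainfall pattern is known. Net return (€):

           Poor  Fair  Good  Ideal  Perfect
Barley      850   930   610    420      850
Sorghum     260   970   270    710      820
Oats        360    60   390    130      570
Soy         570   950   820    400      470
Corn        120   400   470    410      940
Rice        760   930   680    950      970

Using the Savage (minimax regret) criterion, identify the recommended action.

Column bests: Poor=850, Fair=970, Good=820, Ideal=950, Perfect=970.
Barley regrets: 0, 40, 210, 530, 120 → max 530
Sorghum regrets: 590, 0, 550, 240, 150 → max 590
Oats regrets: 490, 910, 430, 820, 400 → max 910
Soy regrets: 280, 20, 0, 550, 500 → max 550
Corn regrets: 730, 570, 350, 540, 30 → max 730
Rice regrets: 90, 40, 140, 0, 0 → max 140
Smallest max regret = 140 → Rice.

Rice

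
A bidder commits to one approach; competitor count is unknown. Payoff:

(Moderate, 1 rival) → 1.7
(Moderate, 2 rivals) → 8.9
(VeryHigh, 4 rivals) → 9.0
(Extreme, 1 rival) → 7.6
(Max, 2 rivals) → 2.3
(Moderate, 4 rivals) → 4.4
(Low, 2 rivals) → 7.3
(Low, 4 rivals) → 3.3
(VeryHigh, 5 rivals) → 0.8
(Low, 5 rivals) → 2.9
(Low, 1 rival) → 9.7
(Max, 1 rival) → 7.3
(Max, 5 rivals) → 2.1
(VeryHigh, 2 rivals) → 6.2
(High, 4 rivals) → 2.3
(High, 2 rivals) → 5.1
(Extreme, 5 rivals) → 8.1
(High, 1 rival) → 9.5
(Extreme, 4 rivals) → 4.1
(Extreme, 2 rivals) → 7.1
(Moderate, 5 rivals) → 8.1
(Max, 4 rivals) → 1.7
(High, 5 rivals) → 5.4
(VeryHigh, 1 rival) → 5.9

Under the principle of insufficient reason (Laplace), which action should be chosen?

Row averages: Low=5.8, Moderate=5.775, High=5.575, VeryHigh=5.475, Extreme=6.725, Max=3.35
Highest average = 6.725 → Extreme.

Extreme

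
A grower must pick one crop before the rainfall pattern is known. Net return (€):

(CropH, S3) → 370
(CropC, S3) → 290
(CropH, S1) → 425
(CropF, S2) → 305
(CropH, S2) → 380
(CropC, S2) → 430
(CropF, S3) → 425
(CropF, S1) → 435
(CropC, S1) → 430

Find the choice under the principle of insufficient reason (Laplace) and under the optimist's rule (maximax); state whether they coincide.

laplace → CropH; maximax → CropF (disagree)

Row averages: CropF=1165/3, CropC=1150/3, CropH=1175/3
Highest average = 1175/3 → CropH.
Row maxima: CropF=435, CropC=430, CropH=425
Best best-case = 435 → CropF.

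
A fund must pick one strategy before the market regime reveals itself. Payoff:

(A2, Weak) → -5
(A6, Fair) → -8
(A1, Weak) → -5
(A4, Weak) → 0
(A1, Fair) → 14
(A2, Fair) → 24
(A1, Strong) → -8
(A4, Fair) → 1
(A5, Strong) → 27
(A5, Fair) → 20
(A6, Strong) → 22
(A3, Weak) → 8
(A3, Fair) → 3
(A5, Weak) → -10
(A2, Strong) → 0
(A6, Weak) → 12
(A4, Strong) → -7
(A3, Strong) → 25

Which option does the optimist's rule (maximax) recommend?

A5

Row maxima: A1=14, A2=24, A3=25, A4=1, A5=27, A6=22
Best best-case = 27 → A5.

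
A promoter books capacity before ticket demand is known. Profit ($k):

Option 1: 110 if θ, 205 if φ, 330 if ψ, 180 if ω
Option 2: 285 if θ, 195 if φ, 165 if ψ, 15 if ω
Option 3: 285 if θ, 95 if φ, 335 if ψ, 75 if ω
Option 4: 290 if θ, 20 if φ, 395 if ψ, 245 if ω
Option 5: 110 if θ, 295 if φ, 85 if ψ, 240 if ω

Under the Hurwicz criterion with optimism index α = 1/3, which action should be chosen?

Option 1

Option 1: 1/3·330 + 2/3·110 = 550/3
Option 2: 1/3·285 + 2/3·15 = 105
Option 3: 1/3·335 + 2/3·75 = 485/3
Option 4: 1/3·395 + 2/3·20 = 145
Option 5: 1/3·295 + 2/3·85 = 155
Highest Hurwicz score = 550/3 → Option 1.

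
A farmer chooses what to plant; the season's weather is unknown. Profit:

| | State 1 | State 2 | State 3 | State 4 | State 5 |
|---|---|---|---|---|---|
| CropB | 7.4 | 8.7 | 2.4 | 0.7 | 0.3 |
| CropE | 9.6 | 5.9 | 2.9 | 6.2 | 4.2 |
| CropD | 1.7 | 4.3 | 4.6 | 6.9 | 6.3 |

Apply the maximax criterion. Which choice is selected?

Row maxima: CropB=8.7, CropE=9.6, CropD=6.9
Best best-case = 9.6 → CropE.

CropE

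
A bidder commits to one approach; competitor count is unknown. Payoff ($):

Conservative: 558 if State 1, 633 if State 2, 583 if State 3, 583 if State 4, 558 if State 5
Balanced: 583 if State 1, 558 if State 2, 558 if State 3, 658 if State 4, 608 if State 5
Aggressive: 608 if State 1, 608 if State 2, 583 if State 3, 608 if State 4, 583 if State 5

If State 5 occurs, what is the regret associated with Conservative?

Best payoff under State 5 is 608.
Regret = 608 − 558 = 50.

50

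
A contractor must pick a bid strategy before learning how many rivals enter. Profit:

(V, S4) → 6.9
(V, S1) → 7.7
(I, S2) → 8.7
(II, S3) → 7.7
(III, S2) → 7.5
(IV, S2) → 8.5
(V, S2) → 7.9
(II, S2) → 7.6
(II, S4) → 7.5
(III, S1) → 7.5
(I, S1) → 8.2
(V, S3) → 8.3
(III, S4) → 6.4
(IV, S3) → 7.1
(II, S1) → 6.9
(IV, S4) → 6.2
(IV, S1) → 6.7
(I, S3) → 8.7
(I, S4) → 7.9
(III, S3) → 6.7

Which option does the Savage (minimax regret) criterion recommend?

Column bests: S1=8.2, S2=8.7, S3=8.7, S4=7.9.
I regrets: 0.0, 0.0, 0.0, 0.0 → max 0.0
II regrets: 1.3, 1.1, 1.0, 0.4 → max 1.3
III regrets: 0.7, 1.2, 2.0, 1.5 → max 2.0
IV regrets: 1.5, 0.2, 1.6, 1.7 → max 1.7
V regrets: 0.5, 0.8, 0.4, 1.0 → max 1.0
Smallest max regret = 0.0 → I.

I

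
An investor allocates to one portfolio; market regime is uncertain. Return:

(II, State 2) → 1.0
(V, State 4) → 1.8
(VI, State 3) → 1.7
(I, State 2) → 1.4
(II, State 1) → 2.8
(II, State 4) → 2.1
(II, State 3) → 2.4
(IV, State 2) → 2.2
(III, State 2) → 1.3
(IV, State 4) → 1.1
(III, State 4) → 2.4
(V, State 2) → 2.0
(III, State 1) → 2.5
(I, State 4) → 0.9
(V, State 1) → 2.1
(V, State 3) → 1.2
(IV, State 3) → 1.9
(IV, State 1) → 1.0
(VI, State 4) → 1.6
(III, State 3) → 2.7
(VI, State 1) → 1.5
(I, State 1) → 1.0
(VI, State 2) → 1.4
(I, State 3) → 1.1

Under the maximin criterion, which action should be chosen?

VI

Row minima: I=0.9, II=1.0, III=1.3, IV=1.0, V=1.2, VI=1.4
Best worst-case = 1.4 → VI.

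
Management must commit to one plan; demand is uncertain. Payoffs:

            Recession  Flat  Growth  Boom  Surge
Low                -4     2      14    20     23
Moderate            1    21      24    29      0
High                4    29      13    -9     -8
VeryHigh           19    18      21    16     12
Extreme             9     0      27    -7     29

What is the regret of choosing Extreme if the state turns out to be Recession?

Best payoff under Recession is 19.
Regret = 19 − 9 = 10.

10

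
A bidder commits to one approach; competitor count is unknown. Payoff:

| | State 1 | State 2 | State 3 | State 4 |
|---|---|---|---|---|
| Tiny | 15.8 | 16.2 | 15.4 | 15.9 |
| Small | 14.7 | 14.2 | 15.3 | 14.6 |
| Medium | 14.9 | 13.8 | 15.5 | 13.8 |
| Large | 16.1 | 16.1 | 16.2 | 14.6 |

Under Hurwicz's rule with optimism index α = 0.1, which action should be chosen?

Tiny

Tiny: 0.1·16.2 + 0.9·15.4 = 15.48
Small: 0.1·15.3 + 0.9·14.2 = 14.31
Medium: 0.1·15.5 + 0.9·13.8 = 13.97
Large: 0.1·16.2 + 0.9·14.6 = 14.76
Highest Hurwicz score = 15.48 → Tiny.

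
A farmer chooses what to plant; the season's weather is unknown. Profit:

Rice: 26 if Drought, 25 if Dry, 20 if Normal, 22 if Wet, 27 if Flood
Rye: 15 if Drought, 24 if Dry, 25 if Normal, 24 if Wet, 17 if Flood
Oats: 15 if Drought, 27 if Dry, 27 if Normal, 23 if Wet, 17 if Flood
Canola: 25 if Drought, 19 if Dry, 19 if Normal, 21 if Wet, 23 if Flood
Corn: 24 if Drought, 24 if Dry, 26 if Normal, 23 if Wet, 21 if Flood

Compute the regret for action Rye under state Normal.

Best payoff under Normal is 27.
Regret = 27 − 25 = 2.

2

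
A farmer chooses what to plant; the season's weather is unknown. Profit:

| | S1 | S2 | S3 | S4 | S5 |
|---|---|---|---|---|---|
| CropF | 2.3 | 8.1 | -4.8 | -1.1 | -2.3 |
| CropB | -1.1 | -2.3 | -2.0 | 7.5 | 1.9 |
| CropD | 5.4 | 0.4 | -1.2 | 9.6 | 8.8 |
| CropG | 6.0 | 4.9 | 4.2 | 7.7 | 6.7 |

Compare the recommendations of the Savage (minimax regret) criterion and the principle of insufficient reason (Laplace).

Column bests: S1=6.0, S2=8.1, S3=4.2, S4=9.6, S5=8.8.
CropF regrets: 3.7, 0.0, 9.0, 10.7, 11.1 → max 11.1
CropB regrets: 7.1, 10.4, 6.2, 2.1, 6.9 → max 10.4
CropD regrets: 0.6, 7.7, 5.4, 0.0, 0.0 → max 7.7
CropG regrets: 0.0, 3.2, 0.0, 1.9, 2.1 → max 3.2
Smallest max regret = 3.2 → CropG.
Row averages: CropF=0.44, CropB=0.8, CropD=4.6, CropG=5.9
Highest average = 5.9 → CropG.

minimax regret → CropG; laplace → CropG (agree)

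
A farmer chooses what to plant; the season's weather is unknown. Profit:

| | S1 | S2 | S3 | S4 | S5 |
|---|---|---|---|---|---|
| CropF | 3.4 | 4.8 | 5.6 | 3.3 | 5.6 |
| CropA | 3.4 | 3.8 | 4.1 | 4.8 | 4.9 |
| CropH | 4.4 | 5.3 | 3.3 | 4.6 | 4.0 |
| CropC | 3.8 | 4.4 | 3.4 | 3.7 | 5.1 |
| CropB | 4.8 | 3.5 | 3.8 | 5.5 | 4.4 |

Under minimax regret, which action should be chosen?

Column bests: S1=4.8, S2=5.3, S3=5.6, S4=5.5, S5=5.6.
CropF regrets: 1.4, 0.5, 0.0, 2.2, 0.0 → max 2.2
CropA regrets: 1.4, 1.5, 1.5, 0.7, 0.7 → max 1.5
CropH regrets: 0.4, 0.0, 2.3, 0.9, 1.6 → max 2.3
CropC regrets: 1.0, 0.9, 2.2, 1.8, 0.5 → max 2.2
CropB regrets: 0.0, 1.8, 1.8, 0.0, 1.2 → max 1.8
Smallest max regret = 1.5 → CropA.

CropA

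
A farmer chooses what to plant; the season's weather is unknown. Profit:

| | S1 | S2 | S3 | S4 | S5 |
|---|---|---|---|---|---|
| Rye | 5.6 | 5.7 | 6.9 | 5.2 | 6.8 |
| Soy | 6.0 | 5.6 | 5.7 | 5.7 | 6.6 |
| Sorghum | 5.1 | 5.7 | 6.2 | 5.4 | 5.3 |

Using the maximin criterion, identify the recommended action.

Soy

Row minima: Rye=5.2, Soy=5.6, Sorghum=5.1
Best worst-case = 5.6 → Soy.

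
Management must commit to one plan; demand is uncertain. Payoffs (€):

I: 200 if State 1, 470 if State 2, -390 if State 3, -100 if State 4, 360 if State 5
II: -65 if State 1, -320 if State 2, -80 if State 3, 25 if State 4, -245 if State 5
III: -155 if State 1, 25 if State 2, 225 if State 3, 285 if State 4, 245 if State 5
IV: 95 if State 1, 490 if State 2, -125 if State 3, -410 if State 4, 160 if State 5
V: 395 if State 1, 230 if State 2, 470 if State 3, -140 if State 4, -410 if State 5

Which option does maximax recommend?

IV

Row maxima: I=470, II=25, III=285, IV=490, V=470
Best best-case = 490 → IV.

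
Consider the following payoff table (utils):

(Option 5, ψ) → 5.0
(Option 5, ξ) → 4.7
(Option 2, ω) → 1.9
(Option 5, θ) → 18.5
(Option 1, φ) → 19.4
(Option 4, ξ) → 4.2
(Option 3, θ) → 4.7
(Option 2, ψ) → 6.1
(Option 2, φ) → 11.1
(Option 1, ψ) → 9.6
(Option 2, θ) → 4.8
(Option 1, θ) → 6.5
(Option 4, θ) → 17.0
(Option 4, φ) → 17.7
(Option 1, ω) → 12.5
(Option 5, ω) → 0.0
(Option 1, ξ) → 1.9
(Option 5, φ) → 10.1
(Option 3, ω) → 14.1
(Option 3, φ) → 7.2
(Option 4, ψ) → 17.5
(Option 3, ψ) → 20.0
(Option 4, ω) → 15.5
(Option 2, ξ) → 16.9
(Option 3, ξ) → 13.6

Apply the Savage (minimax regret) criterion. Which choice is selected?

Option 4

Column bests: θ=18.5, φ=19.4, ψ=20.0, ω=15.5, ξ=16.9.
Option 1 regrets: 12.0, 0.0, 10.4, 3.0, 15.0 → max 15.0
Option 2 regrets: 13.7, 8.3, 13.9, 13.6, 0.0 → max 13.9
Option 3 regrets: 13.8, 12.2, 0.0, 1.4, 3.3 → max 13.8
Option 4 regrets: 1.5, 1.7, 2.5, 0.0, 12.7 → max 12.7
Option 5 regrets: 0.0, 9.3, 15.0, 15.5, 12.2 → max 15.5
Smallest max regret = 12.7 → Option 4.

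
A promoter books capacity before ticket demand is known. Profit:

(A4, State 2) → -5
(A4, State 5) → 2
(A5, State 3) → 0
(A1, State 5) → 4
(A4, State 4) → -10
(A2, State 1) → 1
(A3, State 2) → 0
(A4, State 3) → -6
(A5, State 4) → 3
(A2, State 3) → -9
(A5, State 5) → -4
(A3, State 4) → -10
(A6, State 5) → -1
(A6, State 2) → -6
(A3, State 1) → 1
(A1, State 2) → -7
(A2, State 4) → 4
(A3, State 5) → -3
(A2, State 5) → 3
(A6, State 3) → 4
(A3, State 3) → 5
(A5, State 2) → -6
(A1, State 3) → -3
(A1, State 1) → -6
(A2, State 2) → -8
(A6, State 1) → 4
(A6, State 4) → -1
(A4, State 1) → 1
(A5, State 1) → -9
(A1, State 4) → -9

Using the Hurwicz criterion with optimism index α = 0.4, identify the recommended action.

A1: 0.4·4 + 0.6·(-9) = -3.8
A2: 0.4·4 + 0.6·(-9) = -3.8
A3: 0.4·5 + 0.6·(-10) = -4
A4: 0.4·2 + 0.6·(-10) = -5.2
A5: 0.4·3 + 0.6·(-9) = -4.2
A6: 0.4·4 + 0.6·(-6) = -2
Highest Hurwicz score = -2 → A6.

A6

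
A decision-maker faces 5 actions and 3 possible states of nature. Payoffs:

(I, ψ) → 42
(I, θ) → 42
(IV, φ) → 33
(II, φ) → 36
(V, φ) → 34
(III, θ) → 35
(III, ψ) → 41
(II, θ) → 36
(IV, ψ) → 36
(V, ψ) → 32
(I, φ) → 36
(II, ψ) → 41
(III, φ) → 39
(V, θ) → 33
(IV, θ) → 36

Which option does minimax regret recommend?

Column bests: θ=42, φ=39, ψ=42.
I regrets: 0, 3, 0 → max 3
II regrets: 6, 3, 1 → max 6
III regrets: 7, 0, 1 → max 7
IV regrets: 6, 6, 6 → max 6
V regrets: 9, 5, 10 → max 10
Smallest max regret = 3 → I.

I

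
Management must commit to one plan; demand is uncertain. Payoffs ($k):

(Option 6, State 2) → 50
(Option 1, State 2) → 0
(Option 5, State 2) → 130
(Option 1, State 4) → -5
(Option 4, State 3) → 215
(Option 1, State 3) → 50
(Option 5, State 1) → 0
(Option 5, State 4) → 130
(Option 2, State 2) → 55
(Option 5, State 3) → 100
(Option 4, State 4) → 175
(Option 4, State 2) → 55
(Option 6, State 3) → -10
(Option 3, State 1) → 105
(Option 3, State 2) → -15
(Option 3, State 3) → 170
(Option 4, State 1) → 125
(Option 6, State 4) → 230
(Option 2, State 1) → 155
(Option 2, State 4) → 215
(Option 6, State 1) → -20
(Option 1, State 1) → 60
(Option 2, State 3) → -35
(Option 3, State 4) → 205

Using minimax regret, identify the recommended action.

Column bests: State 1=155, State 2=130, State 3=215, State 4=230.
Option 1 regrets: 95, 130, 165, 235 → max 235
Option 2 regrets: 0, 75, 250, 15 → max 250
Option 3 regrets: 50, 145, 45, 25 → max 145
Option 4 regrets: 30, 75, 0, 55 → max 75
Option 5 regrets: 155, 0, 115, 100 → max 155
Option 6 regrets: 175, 80, 225, 0 → max 225
Smallest max regret = 75 → Option 4.

Option 4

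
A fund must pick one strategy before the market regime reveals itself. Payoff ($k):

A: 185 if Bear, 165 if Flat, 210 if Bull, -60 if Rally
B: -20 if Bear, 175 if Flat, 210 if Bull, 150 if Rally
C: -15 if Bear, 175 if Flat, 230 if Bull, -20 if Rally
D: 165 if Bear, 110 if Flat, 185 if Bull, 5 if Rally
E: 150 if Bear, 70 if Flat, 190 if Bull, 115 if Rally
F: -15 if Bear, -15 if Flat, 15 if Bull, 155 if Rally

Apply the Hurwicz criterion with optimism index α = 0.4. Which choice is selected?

A: 0.4·210 + 0.6·(-60) = 48
B: 0.4·210 + 0.6·(-20) = 72
C: 0.4·230 + 0.6·(-20) = 80
D: 0.4·185 + 0.6·5 = 77
E: 0.4·190 + 0.6·70 = 118
F: 0.4·155 + 0.6·(-15) = 53
Highest Hurwicz score = 118 → E.

E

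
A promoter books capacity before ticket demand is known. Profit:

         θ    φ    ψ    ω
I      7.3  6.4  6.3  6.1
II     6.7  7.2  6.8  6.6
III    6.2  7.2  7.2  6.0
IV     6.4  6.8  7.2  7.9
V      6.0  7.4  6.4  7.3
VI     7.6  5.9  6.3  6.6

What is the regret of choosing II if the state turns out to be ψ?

Best payoff under ψ is 7.2.
Regret = 7.2 − 6.8 = 0.4.

0.4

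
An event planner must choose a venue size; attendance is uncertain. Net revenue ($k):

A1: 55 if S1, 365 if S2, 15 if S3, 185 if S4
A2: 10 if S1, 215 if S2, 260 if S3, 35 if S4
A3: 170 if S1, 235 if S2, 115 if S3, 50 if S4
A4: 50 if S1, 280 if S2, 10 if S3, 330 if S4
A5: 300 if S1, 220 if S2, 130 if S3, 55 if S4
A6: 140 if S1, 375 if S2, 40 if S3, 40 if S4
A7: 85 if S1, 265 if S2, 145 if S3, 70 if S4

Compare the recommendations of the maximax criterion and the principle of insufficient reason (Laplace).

maximax → A6; laplace → A5 (disagree)

Row maxima: A1=365, A2=260, A3=235, A4=330, A5=300, A6=375, A7=265
Best best-case = 375 → A6.
Row averages: A1=155, A2=130, A3=142.5, A4=167.5, A5=176.25, A6=148.75, A7=141.25
Highest average = 176.25 → A5.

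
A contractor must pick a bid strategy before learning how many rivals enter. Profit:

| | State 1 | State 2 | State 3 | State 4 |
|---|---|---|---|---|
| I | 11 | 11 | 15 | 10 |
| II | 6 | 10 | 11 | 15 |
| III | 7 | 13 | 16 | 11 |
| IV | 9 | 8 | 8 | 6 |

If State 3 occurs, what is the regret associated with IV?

Best payoff under State 3 is 16.
Regret = 16 − 8 = 8.

8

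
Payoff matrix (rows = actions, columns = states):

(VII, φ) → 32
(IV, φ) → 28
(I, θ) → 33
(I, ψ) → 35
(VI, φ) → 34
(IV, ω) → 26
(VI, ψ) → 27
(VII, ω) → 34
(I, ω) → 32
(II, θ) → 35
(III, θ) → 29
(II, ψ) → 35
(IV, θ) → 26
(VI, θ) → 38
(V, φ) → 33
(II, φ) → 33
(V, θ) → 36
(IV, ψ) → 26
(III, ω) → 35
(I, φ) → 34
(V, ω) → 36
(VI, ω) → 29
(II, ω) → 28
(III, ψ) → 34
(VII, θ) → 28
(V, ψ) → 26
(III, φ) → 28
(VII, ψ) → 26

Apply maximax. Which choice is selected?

Row maxima: I=35, II=35, III=35, IV=28, V=36, VI=38, VII=34
Best best-case = 38 → VI.

VI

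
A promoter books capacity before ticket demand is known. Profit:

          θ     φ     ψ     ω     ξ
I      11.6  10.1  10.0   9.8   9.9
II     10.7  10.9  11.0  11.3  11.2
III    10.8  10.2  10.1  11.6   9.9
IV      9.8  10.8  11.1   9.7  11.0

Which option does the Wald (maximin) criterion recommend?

II

Row minima: I=9.8, II=10.7, III=9.9, IV=9.7
Best worst-case = 10.7 → II.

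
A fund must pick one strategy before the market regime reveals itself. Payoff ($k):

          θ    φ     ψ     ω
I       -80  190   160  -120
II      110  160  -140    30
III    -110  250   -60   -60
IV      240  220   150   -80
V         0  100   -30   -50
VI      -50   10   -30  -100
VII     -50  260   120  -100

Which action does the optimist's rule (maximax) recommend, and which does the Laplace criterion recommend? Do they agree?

Row maxima: I=190, II=160, III=250, IV=240, V=100, VI=10, VII=260
Best best-case = 260 → VII.
Row averages: I=37.5, II=40, III=5, IV=132.5, V=5, VI=-42.5, VII=57.5
Highest average = 132.5 → IV.

maximax → VII; laplace → IV (disagree)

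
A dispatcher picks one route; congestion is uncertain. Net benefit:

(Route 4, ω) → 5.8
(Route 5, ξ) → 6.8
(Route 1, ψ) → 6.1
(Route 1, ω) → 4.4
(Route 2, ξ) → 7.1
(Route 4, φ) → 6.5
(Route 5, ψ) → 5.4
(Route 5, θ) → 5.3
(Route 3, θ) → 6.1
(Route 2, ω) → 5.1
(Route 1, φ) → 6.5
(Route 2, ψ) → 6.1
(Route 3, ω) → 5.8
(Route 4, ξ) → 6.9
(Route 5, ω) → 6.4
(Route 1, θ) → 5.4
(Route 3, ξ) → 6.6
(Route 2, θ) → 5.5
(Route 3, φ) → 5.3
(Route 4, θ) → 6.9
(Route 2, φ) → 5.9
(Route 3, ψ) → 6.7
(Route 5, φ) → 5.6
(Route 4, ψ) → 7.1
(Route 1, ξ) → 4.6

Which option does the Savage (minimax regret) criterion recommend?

Route 4

Column bests: θ=6.9, φ=6.5, ψ=7.1, ω=6.4, ξ=7.1.
Route 1 regrets: 1.5, 0.0, 1.0, 2.0, 2.5 → max 2.5
Route 2 regrets: 1.4, 0.6, 1.0, 1.3, 0.0 → max 1.4
Route 3 regrets: 0.8, 1.2, 0.4, 0.6, 0.5 → max 1.2
Route 4 regrets: 0.0, 0.0, 0.0, 0.6, 0.2 → max 0.6
Route 5 regrets: 1.6, 0.9, 1.7, 0.0, 0.3 → max 1.7
Smallest max regret = 0.6 → Route 4.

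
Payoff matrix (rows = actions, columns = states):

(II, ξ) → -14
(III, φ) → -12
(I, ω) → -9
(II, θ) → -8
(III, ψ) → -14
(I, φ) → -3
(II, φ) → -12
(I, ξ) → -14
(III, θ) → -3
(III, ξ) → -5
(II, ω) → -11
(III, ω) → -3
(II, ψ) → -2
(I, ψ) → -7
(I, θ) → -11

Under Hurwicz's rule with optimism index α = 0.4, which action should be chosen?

II

I: 0.4·(-3) + 0.6·(-14) = -9.6
II: 0.4·(-2) + 0.6·(-14) = -9.2
III: 0.4·(-3) + 0.6·(-14) = -9.6
Highest Hurwicz score = -9.2 → II.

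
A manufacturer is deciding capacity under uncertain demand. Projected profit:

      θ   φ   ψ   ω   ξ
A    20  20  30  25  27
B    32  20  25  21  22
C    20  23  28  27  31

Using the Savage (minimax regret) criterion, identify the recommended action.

Column bests: θ=32, φ=23, ψ=30, ω=27, ξ=31.
A regrets: 12, 3, 0, 2, 4 → max 12
B regrets: 0, 3, 5, 6, 9 → max 9
C regrets: 12, 0, 2, 0, 0 → max 12
Smallest max regret = 9 → B.

B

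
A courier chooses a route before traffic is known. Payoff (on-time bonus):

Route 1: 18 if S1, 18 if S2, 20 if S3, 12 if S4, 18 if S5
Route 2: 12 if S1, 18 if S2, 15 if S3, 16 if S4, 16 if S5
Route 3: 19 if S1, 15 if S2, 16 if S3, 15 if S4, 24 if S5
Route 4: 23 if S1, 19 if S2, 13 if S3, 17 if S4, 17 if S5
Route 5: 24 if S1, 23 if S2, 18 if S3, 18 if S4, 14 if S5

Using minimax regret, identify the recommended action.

Route 1

Column bests: S1=24, S2=23, S3=20, S4=18, S5=24.
Route 1 regrets: 6, 5, 0, 6, 6 → max 6
Route 2 regrets: 12, 5, 5, 2, 8 → max 12
Route 3 regrets: 5, 8, 4, 3, 0 → max 8
Route 4 regrets: 1, 4, 7, 1, 7 → max 7
Route 5 regrets: 0, 0, 2, 0, 10 → max 10
Smallest max regret = 6 → Route 1.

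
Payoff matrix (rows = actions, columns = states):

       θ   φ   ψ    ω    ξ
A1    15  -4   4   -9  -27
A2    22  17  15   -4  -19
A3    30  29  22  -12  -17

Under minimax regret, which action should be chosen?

Column bests: θ=30, φ=29, ψ=22, ω=-4, ξ=-17.
A1 regrets: 15, 33, 18, 5, 10 → max 33
A2 regrets: 8, 12, 7, 0, 2 → max 12
A3 regrets: 0, 0, 0, 8, 0 → max 8
Smallest max regret = 8 → A3.

A3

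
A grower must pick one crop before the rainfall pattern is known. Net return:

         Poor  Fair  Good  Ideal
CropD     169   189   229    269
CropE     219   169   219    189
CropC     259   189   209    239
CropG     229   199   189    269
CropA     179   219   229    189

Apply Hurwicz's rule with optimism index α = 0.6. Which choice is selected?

CropG

CropD: 0.6·269 + 0.4·169 = 229
CropE: 0.6·219 + 0.4·169 = 199
CropC: 0.6·259 + 0.4·189 = 231
CropG: 0.6·269 + 0.4·189 = 237
CropA: 0.6·229 + 0.4·179 = 209
Highest Hurwicz score = 237 → CropG.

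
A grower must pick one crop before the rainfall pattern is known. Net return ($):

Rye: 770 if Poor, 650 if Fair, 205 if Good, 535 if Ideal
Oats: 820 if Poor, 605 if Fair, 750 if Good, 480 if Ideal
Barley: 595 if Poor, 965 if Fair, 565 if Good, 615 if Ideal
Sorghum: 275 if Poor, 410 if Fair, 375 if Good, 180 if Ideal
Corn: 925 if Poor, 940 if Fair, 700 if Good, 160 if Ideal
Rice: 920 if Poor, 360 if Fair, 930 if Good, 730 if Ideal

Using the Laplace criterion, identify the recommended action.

Rice

Row averages: Rye=540, Oats=663.75, Barley=685, Sorghum=310, Corn=681.25, Rice=735
Highest average = 735 → Rice.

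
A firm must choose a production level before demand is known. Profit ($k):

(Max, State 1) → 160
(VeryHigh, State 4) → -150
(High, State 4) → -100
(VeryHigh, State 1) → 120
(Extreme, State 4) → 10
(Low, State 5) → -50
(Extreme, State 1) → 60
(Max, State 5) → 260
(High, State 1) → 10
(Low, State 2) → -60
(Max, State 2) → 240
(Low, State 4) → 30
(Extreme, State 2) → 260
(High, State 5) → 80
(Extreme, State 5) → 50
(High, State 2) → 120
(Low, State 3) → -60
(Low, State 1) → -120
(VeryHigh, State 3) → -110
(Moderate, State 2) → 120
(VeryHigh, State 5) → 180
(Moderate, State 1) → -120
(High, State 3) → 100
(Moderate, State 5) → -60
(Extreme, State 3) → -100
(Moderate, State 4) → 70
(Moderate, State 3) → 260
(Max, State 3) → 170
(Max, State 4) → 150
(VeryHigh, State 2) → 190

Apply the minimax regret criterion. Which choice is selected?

Column bests: State 1=160, State 2=260, State 3=260, State 4=150, State 5=260.
Low regrets: 280, 320, 320, 120, 310 → max 320
Moderate regrets: 280, 140, 0, 80, 320 → max 320
High regrets: 150, 140, 160, 250, 180 → max 250
VeryHigh regrets: 40, 70, 370, 300, 80 → max 370
Extreme regrets: 100, 0, 360, 140, 210 → max 360
Max regrets: 0, 20, 90, 0, 0 → max 90
Smallest max regret = 90 → Max.

Max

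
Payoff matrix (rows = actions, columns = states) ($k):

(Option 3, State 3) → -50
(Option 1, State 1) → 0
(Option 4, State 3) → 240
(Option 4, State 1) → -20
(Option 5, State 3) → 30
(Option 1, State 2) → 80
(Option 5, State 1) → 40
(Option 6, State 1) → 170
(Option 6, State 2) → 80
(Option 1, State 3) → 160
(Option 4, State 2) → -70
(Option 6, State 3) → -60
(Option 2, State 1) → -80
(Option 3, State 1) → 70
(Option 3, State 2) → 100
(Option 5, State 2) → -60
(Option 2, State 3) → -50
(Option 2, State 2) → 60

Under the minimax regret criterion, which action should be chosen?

Column bests: State 1=170, State 2=100, State 3=240.
Option 1 regrets: 170, 20, 80 → max 170
Option 2 regrets: 250, 40, 290 → max 290
Option 3 regrets: 100, 0, 290 → max 290
Option 4 regrets: 190, 170, 0 → max 190
Option 5 regrets: 130, 160, 210 → max 210
Option 6 regrets: 0, 20, 300 → max 300
Smallest max regret = 170 → Option 1.

Option 1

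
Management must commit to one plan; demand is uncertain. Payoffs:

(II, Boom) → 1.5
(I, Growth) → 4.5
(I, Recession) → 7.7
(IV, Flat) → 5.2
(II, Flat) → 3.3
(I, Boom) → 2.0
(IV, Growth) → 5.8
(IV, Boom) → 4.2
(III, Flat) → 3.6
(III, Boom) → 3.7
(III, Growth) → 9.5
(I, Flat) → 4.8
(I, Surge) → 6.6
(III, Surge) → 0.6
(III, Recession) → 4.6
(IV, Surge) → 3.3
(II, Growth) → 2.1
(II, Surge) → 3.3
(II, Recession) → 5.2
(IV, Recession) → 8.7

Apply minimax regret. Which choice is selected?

IV

Column bests: Recession=8.7, Flat=5.2, Growth=9.5, Boom=4.2, Surge=6.6.
I regrets: 1.0, 0.4, 5.0, 2.2, 0.0 → max 5.0
II regrets: 3.5, 1.9, 7.4, 2.7, 3.3 → max 7.4
III regrets: 4.1, 1.6, 0.0, 0.5, 6.0 → max 6.0
IV regrets: 0.0, 0.0, 3.7, 0.0, 3.3 → max 3.7
Smallest max regret = 3.7 → IV.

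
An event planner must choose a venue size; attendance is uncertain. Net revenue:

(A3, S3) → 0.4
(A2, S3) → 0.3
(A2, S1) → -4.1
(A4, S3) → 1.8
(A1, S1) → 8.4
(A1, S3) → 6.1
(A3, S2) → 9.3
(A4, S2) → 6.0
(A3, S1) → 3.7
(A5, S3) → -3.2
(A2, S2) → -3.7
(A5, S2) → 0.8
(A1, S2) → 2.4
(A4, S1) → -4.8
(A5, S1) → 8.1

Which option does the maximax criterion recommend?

A3

Row maxima: A1=8.4, A2=0.3, A3=9.3, A4=6.0, A5=8.1
Best best-case = 9.3 → A3.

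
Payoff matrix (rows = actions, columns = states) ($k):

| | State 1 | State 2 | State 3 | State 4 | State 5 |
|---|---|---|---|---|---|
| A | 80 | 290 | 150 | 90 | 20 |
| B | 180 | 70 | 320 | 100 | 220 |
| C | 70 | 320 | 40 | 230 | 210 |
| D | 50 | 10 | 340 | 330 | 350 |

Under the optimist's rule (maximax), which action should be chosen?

D

Row maxima: A=290, B=320, C=320, D=350
Best best-case = 350 → D.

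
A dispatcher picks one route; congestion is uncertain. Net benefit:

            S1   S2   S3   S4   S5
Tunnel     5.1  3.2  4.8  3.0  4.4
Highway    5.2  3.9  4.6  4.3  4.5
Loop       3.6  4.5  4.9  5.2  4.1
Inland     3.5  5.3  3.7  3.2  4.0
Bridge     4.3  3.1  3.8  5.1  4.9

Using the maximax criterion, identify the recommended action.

Row maxima: Tunnel=5.1, Highway=5.2, Loop=5.2, Inland=5.3, Bridge=5.1
Best best-case = 5.3 → Inland.

Inland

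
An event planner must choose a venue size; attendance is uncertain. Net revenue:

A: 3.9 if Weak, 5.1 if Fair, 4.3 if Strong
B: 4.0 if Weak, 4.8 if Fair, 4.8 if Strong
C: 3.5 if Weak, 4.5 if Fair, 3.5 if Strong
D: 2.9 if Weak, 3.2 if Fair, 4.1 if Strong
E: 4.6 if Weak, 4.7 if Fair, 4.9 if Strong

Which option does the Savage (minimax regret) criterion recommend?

E

Column bests: Weak=4.6, Fair=5.1, Strong=4.9.
A regrets: 0.7, 0.0, 0.6 → max 0.7
B regrets: 0.6, 0.3, 0.1 → max 0.6
C regrets: 1.1, 0.6, 1.4 → max 1.4
D regrets: 1.7, 1.9, 0.8 → max 1.9
E regrets: 0.0, 0.4, 0.0 → max 0.4
Smallest max regret = 0.4 → E.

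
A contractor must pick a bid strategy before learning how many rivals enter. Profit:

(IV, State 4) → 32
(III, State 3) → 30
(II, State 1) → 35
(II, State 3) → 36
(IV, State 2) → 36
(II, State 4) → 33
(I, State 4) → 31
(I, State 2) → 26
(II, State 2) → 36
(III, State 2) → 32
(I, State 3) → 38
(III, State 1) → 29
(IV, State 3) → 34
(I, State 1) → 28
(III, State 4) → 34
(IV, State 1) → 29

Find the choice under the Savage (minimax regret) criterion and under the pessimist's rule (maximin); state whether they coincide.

Column bests: State 1=35, State 2=36, State 3=38, State 4=34.
I regrets: 7, 10, 0, 3 → max 10
II regrets: 0, 0, 2, 1 → max 2
III regrets: 6, 4, 8, 0 → max 8
IV regrets: 6, 0, 4, 2 → max 6
Smallest max regret = 2 → II.
Row minima: I=26, II=33, III=29, IV=29
Best worst-case = 33 → II.

minimax regret → II; maximin → II (agree)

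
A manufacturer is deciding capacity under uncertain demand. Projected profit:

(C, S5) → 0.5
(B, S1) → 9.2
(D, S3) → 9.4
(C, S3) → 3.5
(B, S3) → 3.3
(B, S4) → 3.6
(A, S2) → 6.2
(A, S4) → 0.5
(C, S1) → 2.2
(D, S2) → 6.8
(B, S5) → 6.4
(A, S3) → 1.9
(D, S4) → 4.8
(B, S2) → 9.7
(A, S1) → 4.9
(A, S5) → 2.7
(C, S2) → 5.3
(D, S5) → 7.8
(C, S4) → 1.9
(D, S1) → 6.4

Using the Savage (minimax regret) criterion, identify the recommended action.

D

Column bests: S1=9.2, S2=9.7, S3=9.4, S4=4.8, S5=7.8.
A regrets: 4.3, 3.5, 7.5, 4.3, 5.1 → max 7.5
B regrets: 0.0, 0.0, 6.1, 1.2, 1.4 → max 6.1
C regrets: 7.0, 4.4, 5.9, 2.9, 7.3 → max 7.3
D regrets: 2.8, 2.9, 0.0, 0.0, 0.0 → max 2.9
Smallest max regret = 2.9 → D.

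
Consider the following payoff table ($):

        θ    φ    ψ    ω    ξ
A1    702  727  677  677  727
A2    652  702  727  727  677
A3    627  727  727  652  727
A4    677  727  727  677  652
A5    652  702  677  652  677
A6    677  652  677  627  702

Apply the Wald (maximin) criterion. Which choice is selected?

A1

Row minima: A1=677, A2=652, A3=627, A4=652, A5=652, A6=627
Best worst-case = 677 → A1.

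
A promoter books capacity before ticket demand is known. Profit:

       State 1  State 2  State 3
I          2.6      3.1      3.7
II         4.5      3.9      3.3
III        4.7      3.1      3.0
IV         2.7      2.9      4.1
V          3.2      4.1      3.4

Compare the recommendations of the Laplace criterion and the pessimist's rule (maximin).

laplace → II; maximin → II (agree)

Row averages: I=47/15, II=3.9, III=3.6, IV=97/30, V=107/30
Highest average = 3.9 → II.
Row minima: I=2.6, II=3.3, III=3.0, IV=2.7, V=3.2
Best worst-case = 3.3 → II.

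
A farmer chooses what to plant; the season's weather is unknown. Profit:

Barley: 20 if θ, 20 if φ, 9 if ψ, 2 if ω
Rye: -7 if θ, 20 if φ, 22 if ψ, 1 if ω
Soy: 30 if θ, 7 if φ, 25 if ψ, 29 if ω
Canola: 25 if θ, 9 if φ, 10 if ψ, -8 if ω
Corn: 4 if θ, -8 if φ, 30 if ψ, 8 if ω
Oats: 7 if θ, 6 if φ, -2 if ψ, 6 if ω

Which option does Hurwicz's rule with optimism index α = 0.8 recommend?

Barley: 0.8·20 + 0.2·2 = 16.4
Rye: 0.8·22 + 0.2·(-7) = 16.2
Soy: 0.8·30 + 0.2·7 = 25.4
Canola: 0.8·25 + 0.2·(-8) = 18.4
Corn: 0.8·30 + 0.2·(-8) = 22.4
Oats: 0.8·7 + 0.2·(-2) = 5.2
Highest Hurwicz score = 25.4 → Soy.

Soy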